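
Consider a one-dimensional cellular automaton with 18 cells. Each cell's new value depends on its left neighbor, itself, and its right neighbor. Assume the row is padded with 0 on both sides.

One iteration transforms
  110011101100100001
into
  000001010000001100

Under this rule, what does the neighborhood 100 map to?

0

At position 2 the neighborhood is 100; the next row has 0 there.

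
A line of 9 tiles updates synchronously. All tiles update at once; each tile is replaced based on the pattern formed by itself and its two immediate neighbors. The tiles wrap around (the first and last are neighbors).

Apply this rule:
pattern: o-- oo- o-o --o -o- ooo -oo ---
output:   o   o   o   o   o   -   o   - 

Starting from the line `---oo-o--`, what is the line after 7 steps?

--oooooo-
-oo----oo
oooo--ooo
---oooo--
--oo--oo-
-oooooooo
oo------o

oo------o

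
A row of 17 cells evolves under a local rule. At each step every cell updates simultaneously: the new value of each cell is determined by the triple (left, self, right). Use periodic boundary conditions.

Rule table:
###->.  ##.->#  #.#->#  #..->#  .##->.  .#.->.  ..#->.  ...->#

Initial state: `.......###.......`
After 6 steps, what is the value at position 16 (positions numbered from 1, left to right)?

######...########
.....###.........
####...##########
...###...........
##...############
.###.............
position 16 holds .

.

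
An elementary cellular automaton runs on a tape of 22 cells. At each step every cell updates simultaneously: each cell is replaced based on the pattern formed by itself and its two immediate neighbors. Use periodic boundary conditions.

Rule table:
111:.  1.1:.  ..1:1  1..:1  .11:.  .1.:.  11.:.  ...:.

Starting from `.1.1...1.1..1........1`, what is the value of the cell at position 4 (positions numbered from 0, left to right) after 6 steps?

....1.1...11.1......1.
...1...1.1....1....1.1
1.1.1.1...1..1.1..1...
.......1.1.11...11.1.1
1.....1......1.1......
.1...1.1....1...1....1
position 4 holds .

.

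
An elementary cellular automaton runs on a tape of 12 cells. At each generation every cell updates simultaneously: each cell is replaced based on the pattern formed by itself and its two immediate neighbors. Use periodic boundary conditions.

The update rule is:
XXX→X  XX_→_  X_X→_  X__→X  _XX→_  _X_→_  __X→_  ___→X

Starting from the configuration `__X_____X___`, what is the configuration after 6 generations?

generation 1: X__XXXX__XXX
generation 2: _X__XX_X__XX
generation 3: __X_____X___  (repeats generation 0; period 3)
generation 6: __X_____X___

__X_____X___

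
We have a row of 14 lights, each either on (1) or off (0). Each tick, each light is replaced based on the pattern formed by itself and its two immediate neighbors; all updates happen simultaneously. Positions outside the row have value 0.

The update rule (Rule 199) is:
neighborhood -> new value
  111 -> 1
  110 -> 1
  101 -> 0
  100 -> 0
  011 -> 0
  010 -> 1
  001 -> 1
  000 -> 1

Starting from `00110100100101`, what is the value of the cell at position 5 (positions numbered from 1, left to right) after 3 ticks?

0

11010101101101
01010100100101
11010101101101
position 5 holds 0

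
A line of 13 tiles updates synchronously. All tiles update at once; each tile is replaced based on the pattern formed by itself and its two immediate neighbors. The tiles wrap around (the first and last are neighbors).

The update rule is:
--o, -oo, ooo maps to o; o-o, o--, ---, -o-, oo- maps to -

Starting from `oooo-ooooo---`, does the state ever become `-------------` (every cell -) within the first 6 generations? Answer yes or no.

ooo--oooo---o
oo--oooo---oo
o--oooo---ooo
--oooo---oooo
-oooo---oooo-
oooo---oooo--
generation 6 is oooo---oooo--, still not uniform -

no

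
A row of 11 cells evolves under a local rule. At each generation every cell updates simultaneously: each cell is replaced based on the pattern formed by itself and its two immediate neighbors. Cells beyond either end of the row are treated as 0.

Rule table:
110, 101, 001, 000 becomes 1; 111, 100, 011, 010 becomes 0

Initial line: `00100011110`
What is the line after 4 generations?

01010101010

11001100010
01010101100
10101010101
01010101010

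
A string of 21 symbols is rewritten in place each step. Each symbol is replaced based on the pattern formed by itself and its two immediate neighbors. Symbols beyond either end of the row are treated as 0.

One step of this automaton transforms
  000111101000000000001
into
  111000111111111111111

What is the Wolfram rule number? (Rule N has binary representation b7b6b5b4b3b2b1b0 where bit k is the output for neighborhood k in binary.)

position 4: 111 → 0  (bit 7 = 0)
position 6: 110 → 1  (bit 6 = 1)
position 7: 101 → 1  (bit 5 = 1)
position 9: 100 → 1  (bit 4 = 1)
position 3: 011 → 0  (bit 3 = 0)
position 8: 010 → 1  (bit 2 = 1)
position 2: 001 → 1  (bit 1 = 1)
position 0: 000 → 1  (bit 0 = 1)
bits b7..b0 = 01110111 = 119

119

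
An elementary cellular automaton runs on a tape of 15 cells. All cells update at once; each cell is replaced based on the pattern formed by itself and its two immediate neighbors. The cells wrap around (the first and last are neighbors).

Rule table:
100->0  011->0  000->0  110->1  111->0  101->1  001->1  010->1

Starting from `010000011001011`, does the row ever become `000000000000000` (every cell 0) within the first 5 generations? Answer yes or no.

generation 1: 110000101011101
generation 2: 010001111100110
generation 3: 110010000101010
generation 4: 010110001111111
generation 5: 111010010000001
generation 5 is 111010010000001, still not uniform 0

no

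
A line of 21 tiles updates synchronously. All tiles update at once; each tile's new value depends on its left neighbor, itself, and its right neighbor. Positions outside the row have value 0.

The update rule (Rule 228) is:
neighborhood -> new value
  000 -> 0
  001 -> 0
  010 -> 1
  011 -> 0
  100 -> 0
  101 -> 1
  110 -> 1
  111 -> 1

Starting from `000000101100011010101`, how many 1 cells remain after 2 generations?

9

000000110100001111111
000000011100000111111
count of 1: 9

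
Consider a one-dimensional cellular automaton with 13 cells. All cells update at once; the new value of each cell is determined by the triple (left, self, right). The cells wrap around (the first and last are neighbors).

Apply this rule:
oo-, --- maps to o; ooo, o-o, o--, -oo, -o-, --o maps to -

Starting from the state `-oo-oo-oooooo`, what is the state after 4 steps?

-----o-oo----

--o--o------o
-------oooo--
oooooo----o-o
-----o-oo----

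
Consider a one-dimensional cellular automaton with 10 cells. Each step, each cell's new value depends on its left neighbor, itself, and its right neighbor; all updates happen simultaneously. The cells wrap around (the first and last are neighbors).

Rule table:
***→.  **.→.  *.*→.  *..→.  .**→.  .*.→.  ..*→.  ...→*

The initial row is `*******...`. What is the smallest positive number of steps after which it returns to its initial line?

........*.
*******...

2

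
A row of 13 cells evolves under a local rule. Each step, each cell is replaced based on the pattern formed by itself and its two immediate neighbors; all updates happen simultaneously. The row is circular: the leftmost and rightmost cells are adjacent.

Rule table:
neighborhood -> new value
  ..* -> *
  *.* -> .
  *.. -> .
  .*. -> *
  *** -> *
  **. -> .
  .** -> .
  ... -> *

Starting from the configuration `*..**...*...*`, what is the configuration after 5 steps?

**..***..*...

..*...***.**.
***.**.*.....
.*.....*.****
.*.*****..**.
**..***..*...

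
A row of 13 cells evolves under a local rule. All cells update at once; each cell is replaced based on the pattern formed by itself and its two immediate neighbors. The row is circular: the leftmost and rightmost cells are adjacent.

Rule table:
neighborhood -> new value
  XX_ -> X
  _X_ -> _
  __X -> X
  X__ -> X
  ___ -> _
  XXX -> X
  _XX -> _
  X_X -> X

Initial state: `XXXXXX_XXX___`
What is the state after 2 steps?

X_XXXXXX_XXX_

_XXXXXX_XXX_X
X_XXXXXX_XXX_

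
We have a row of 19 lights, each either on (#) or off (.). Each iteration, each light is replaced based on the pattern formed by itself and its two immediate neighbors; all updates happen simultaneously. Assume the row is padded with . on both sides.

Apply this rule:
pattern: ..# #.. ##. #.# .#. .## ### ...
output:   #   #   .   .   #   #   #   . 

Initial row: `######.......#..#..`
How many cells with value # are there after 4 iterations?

13

#####.#.....######.
####..##...######.#
###.###.#.######..#
##..##..#.#####.###
count of #: 13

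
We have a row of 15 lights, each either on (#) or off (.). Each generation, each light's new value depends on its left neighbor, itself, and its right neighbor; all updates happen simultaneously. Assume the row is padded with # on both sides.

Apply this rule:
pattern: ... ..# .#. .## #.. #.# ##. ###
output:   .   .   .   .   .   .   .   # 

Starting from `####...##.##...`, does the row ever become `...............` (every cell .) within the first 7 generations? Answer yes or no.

yes

generation 1: ###............
generation 2: ##.............
generation 3: #..............
generation 4: ...............
all cells are . at generation 4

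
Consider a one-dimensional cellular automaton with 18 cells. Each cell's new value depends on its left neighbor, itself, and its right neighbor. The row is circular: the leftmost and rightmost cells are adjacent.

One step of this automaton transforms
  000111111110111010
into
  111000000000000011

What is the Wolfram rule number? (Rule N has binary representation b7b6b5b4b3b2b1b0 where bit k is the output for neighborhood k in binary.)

23

position 4: 111 → 0  (bit 7 = 0)
position 10: 110 → 0  (bit 6 = 0)
position 11: 101 → 0  (bit 5 = 0)
position 17: 100 → 1  (bit 4 = 1)
position 3: 011 → 0  (bit 3 = 0)
position 16: 010 → 1  (bit 2 = 1)
position 2: 001 → 1  (bit 1 = 1)
position 0: 000 → 1  (bit 0 = 1)
bits b7..b0 = 00010111 = 23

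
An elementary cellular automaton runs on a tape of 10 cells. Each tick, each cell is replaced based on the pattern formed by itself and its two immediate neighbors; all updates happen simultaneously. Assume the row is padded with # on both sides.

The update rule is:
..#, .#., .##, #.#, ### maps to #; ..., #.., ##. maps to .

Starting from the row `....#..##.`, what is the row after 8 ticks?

...##.##.#
..##.##.##
.##.##.###
##.##.####
#.##.#####
.##.######
##.#######
#.########

#.########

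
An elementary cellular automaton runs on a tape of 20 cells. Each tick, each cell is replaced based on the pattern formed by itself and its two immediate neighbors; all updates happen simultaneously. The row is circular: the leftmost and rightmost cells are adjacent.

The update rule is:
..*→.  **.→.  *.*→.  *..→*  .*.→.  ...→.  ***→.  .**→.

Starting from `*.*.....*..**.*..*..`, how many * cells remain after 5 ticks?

...*.....*.....*..*.
....*.....*.....*..*
*....*.....*.....*..
.*....*.....*.....*.
..*....*.....*.....*
count of *: 4

4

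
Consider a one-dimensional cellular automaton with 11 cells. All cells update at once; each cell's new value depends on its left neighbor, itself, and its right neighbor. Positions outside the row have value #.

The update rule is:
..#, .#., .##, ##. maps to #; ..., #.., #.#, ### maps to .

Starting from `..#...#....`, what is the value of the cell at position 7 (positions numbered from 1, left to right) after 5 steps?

.##..##...#
.##.###..##
.##.#.#.##.
.##.#.#.##.  (fixed point — unchanged through step 5)
position 7 holds #

#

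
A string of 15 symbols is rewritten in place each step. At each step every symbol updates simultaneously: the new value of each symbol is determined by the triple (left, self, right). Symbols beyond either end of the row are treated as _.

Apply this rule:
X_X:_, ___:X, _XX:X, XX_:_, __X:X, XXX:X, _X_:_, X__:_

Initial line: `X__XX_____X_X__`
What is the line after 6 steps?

__XX__XXXX____X
XXX__XXXX__XXX_
XX__XXXX__XXX__
X__XXXX__XXX__X
__XXXX__XXX__X_
XXXXX__XXX__X__

XXXXX__XXX__X__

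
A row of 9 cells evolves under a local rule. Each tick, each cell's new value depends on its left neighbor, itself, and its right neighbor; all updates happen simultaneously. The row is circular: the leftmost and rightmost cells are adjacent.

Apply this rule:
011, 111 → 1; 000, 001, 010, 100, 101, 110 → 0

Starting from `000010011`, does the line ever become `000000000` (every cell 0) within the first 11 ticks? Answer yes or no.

yes

000000010
000000000
all cells are 0 at tick 2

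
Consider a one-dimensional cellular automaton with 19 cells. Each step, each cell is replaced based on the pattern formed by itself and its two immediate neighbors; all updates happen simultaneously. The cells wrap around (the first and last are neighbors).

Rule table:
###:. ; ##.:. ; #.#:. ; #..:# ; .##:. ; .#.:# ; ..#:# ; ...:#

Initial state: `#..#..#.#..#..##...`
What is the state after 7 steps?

##############..###

#######.######..###
..............##...
##############..###
..............##...  (repeats step 2; period 2)
step 7: ##############..###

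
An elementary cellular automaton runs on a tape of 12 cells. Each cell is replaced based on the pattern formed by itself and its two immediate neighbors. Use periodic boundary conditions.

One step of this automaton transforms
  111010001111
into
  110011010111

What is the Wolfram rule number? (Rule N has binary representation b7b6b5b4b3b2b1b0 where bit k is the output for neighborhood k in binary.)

position 0: 111 → 1  (bit 7 = 1)
position 2: 110 → 0  (bit 6 = 0)
position 3: 101 → 0  (bit 5 = 0)
position 5: 100 → 1  (bit 4 = 1)
position 8: 011 → 0  (bit 3 = 0)
position 4: 010 → 1  (bit 2 = 1)
position 7: 001 → 1  (bit 1 = 1)
position 6: 000 → 0  (bit 0 = 0)
bits b7..b0 = 10010110 = 150

150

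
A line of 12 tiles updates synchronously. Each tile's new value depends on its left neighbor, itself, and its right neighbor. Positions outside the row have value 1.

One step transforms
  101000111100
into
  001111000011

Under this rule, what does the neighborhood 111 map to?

0

At position 7 the neighborhood is 111; the next row has 0 there.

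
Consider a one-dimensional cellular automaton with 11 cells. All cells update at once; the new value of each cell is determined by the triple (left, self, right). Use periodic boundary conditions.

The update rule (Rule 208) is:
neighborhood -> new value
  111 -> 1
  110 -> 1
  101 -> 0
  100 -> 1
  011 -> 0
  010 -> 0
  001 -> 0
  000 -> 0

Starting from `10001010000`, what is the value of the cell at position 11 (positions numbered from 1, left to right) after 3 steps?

0

step 1: 01000001000
step 2: 00100000100
step 3: 00010000010
position 11 holds 0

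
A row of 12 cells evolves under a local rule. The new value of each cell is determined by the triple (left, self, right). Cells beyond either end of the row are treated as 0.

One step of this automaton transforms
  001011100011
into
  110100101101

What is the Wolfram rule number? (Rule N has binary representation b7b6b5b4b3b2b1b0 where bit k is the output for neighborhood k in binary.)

position 5: 111 → 0  (bit 7 = 0)
position 6: 110 → 1  (bit 6 = 1)
position 3: 101 → 1  (bit 5 = 1)
position 7: 100 → 0  (bit 4 = 0)
position 4: 011 → 0  (bit 3 = 0)
position 2: 010 → 0  (bit 2 = 0)
position 1: 001 → 1  (bit 1 = 1)
position 0: 000 → 1  (bit 0 = 1)
bits b7..b0 = 01100011 = 99

99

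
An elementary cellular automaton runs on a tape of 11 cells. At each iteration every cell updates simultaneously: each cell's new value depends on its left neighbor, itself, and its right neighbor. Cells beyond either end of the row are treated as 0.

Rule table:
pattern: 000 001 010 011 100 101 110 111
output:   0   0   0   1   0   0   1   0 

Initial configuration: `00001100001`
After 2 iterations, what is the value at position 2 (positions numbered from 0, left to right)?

00001100000
00001100000
position 2 holds 0

0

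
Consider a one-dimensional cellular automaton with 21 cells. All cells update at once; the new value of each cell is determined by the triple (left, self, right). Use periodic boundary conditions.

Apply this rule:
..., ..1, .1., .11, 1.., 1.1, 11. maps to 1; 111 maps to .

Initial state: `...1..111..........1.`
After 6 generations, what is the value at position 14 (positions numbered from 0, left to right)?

1111111.1111111111111
......111............
1111111.1111111111111  (repeats generation 1; period 2)
generation 6: ......111............
position 14 holds .

.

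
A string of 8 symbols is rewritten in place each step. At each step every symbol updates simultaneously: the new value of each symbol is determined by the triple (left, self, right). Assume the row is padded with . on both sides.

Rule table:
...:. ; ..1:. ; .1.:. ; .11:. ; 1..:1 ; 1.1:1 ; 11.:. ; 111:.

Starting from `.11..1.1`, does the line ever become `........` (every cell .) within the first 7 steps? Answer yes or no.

yes

...1..1.
....1..1
.....1..
......1.
.......1
........
all cells are . at step 6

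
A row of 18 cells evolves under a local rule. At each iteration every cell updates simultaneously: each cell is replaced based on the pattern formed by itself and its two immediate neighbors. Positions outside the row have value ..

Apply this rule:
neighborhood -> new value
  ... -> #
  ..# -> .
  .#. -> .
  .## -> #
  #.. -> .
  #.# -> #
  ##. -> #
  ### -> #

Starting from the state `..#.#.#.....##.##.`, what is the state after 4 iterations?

###.#..##########.

#..#.#..###.#####.
....#...#########.
###...#.#########.
###.#..##########.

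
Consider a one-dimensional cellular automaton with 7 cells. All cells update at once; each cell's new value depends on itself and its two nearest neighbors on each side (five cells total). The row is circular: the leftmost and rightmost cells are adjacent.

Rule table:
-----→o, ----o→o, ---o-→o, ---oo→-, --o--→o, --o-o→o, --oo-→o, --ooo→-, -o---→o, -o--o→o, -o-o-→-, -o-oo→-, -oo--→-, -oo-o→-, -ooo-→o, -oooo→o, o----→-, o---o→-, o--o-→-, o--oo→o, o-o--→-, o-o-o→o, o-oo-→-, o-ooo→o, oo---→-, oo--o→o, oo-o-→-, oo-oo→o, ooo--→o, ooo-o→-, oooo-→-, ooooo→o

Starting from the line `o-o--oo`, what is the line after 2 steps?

o--o---

---oo-o
o--o---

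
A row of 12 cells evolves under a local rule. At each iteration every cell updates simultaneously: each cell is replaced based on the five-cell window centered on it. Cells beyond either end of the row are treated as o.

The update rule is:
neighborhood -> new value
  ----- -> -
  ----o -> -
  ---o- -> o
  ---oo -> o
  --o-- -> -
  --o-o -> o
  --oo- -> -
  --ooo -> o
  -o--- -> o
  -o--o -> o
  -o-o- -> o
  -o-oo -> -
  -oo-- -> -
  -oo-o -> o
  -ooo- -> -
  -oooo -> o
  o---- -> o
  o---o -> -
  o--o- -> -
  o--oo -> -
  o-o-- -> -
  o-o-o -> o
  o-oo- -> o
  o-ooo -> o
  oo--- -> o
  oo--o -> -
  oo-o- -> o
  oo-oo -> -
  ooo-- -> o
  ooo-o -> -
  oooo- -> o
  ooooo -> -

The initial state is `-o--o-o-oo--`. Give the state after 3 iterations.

iteration 1: o-o-ooo-o---
iteration 2: -oo-o--o-o-o
iteration 3: -ooo-o-ooo-o

-ooo-o-ooo-o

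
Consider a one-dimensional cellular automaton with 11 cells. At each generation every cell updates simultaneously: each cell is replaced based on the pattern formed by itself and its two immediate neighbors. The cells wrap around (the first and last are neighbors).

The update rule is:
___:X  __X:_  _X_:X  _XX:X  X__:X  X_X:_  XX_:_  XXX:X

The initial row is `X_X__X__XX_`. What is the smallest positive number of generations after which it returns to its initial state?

2

generation 1: X_XX_XX_X__
generation 2: X_X__X__XX_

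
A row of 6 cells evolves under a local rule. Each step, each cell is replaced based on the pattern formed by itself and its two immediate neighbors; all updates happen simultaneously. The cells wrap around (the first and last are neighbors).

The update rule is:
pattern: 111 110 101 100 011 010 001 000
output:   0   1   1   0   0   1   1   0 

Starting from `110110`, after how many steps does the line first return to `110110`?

011011
101101
110110

3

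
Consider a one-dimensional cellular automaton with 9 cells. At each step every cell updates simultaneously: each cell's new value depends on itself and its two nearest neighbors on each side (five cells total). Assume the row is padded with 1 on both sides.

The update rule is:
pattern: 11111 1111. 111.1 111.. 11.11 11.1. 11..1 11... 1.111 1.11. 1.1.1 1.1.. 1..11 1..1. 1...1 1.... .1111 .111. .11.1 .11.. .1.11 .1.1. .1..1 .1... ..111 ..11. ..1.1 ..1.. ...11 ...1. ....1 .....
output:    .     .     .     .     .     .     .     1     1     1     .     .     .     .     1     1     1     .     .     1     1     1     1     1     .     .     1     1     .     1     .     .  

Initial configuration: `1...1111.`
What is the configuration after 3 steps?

.11......

.11..1...
.11..111.
.11......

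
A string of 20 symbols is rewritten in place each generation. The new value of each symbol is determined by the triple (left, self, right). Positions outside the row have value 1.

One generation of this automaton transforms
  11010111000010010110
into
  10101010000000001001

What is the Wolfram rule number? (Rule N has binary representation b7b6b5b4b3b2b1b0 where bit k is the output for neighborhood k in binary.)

160

position 0: 111 → 1  (bit 7 = 1)
position 1: 110 → 0  (bit 6 = 0)
position 2: 101 → 1  (bit 5 = 1)
position 8: 100 → 0  (bit 4 = 0)
position 5: 011 → 0  (bit 3 = 0)
position 3: 010 → 0  (bit 2 = 0)
position 11: 001 → 0  (bit 1 = 0)
position 9: 000 → 0  (bit 0 = 0)
bits b7..b0 = 10100000 = 160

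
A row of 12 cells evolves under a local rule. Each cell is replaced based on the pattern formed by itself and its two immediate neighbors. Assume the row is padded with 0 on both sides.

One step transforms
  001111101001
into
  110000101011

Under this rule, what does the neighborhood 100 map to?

0

At position 9 the neighborhood is 100; the next row has 0 there.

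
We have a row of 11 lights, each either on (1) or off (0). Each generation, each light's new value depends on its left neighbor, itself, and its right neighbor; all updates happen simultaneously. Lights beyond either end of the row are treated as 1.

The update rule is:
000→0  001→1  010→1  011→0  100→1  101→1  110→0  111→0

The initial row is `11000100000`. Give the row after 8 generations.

00101110001
11110001010
00001011111
10011100000
01100010001
10010111010
01111000111
10000101000

10000101000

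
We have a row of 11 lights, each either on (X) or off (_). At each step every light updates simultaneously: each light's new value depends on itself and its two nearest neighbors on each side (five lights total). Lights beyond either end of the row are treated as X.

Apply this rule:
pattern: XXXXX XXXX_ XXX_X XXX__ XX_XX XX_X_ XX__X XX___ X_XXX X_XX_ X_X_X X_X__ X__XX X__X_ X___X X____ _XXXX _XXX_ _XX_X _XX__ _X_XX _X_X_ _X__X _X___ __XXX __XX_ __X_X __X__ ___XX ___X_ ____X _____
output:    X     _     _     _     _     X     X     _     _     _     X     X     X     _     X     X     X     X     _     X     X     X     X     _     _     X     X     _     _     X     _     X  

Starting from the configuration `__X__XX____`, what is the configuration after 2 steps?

X__XXXX_X__
_XX_X__XXXX

_XX_X__XXXX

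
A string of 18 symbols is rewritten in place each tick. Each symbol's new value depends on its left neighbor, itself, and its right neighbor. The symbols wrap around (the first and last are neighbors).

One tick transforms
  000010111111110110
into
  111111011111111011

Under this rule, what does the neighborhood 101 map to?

At position 5 the neighborhood is 101; the next row has 1 there.

1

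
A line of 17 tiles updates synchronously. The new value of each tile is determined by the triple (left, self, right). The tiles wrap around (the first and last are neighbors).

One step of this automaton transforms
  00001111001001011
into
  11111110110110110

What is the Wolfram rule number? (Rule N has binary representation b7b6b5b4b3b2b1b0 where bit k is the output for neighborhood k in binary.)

187

position 5: 111 → 1  (bit 7 = 1)
position 7: 110 → 0  (bit 6 = 0)
position 14: 101 → 1  (bit 5 = 1)
position 0: 100 → 1  (bit 4 = 1)
position 4: 011 → 1  (bit 3 = 1)
position 10: 010 → 0  (bit 2 = 0)
position 3: 001 → 1  (bit 1 = 1)
position 1: 000 → 1  (bit 0 = 1)
bits b7..b0 = 10111011 = 187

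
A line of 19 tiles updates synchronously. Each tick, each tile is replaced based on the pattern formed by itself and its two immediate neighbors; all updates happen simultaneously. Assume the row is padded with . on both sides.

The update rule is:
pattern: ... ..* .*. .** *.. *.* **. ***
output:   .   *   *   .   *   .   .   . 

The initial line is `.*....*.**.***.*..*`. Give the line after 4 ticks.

.****....*..*...*..

***..**........****
...**..*......*....
..*..****....***...
.****....*..*...*..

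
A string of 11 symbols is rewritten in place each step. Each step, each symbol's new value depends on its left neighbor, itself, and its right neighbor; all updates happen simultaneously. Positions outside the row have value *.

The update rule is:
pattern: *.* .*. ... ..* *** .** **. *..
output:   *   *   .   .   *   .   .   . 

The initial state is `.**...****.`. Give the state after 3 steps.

*......**.*
.........*.
.........**

.........**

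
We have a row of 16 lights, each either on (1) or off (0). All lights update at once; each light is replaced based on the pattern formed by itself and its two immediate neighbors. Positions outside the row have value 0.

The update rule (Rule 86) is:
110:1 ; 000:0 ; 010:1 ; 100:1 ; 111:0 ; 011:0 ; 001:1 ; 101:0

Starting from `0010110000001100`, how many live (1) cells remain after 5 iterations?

9

iteration 1: 0110011000010110
iteration 2: 1011101100110011
iteration 3: 1000100111011101
iteration 4: 1101111001000101
iteration 5: 0100001111101101
count of 1: 9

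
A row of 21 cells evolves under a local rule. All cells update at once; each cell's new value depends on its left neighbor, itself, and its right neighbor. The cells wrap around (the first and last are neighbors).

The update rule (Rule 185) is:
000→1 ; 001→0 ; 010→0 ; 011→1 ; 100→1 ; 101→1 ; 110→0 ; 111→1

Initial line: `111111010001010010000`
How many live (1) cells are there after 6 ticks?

111110101100101001110
111101011010010101101
111010110101001011011
110101101010100110111
101011010101010101111
010110101010101011111
count of 1: 13

13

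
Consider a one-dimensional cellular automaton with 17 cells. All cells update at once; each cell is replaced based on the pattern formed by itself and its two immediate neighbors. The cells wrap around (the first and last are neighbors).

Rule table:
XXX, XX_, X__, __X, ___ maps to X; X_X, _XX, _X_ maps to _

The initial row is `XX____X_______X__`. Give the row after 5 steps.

_XXXXX_XXXXXXX_XX
__XXXX__XXXXXX__X
XX_XXXXX_XXXXXXX_
_X__XXXX__XXXXXX_
X_XX_XXXXX_XXXXXX

X_XX_XXXXX_XXXXXX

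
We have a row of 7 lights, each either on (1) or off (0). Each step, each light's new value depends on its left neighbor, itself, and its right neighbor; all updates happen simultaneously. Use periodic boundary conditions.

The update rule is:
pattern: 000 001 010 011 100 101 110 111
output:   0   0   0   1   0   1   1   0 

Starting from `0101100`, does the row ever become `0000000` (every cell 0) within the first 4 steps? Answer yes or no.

yes

step 1: 0011100
step 2: 0010100
step 3: 0001000
step 4: 0000000
all cells are 0 at step 4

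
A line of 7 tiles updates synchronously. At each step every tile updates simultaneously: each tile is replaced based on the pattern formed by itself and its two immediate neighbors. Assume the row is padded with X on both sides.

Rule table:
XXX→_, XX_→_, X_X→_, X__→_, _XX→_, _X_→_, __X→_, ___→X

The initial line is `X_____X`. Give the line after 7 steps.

_XXXXX_

__XXX__
_______
_XXXXX_
_______  (repeats step 2; period 2)
step 7: _XXXXX_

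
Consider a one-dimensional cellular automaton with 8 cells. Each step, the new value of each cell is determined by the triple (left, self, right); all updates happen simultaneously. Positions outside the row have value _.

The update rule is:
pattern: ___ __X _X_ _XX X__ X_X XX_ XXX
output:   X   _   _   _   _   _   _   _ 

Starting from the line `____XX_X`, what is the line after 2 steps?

XXX_____
____XXXX

____XXXX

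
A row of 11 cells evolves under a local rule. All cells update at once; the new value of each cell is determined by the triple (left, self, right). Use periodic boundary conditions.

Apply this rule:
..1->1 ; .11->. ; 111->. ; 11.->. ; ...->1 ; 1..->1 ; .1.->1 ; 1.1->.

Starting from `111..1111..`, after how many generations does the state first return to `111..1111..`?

generation 1: ...11....11
generation 2: 111..1111..

2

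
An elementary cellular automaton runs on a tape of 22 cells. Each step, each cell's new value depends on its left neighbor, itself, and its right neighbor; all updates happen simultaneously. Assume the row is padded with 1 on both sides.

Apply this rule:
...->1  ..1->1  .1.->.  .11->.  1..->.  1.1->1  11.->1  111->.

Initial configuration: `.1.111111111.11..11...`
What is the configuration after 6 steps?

1.1........11.1.1.1.11
11..1111111.11.1.1.1..
.1.1......11.11.1.1..1
1.1..11111.11.11.1..1.
11..1....11.11.11..1.1
.1.1..111.11.11.1.1.1.

.1.1..111.11.11.1.1.1.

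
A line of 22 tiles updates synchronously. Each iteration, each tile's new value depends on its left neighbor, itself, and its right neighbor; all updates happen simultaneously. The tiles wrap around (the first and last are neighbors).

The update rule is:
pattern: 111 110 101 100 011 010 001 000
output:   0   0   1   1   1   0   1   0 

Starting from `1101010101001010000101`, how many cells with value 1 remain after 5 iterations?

0010101010110101001011
1101010101101010110110
1010101011010101101101
0101010110101011011011
1010101101010110110110
count of 1: 13

13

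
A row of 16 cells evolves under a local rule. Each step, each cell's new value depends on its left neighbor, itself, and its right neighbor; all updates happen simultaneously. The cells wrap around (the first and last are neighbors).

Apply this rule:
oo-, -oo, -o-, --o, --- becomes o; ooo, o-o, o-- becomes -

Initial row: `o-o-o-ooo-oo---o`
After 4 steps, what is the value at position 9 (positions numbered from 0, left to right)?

step 1: o-o-o-o-o-oo-ooo
step 2: o-o-o-o-o-oo-o--
step 3: o-o-o-o-o-oo-o-o
step 4: o-o-o-o-o-oo-o-o
position 9 holds -

-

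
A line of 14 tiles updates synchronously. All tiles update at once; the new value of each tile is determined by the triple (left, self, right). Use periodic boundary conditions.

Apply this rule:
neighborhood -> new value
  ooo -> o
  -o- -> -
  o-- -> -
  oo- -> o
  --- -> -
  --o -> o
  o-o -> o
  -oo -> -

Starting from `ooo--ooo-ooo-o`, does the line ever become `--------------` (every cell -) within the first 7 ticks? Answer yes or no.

ooo-o-ooo-ooo-
-ooo-o-ooo-ooo
o-ooo-o-ooo-oo
oo-ooo-o-ooo-o
ooo-ooo-o-ooo-
-ooo-ooo-o-ooo
o-ooo-ooo-o-oo
tick 7 is o-ooo-ooo-o-oo, still not uniform -

no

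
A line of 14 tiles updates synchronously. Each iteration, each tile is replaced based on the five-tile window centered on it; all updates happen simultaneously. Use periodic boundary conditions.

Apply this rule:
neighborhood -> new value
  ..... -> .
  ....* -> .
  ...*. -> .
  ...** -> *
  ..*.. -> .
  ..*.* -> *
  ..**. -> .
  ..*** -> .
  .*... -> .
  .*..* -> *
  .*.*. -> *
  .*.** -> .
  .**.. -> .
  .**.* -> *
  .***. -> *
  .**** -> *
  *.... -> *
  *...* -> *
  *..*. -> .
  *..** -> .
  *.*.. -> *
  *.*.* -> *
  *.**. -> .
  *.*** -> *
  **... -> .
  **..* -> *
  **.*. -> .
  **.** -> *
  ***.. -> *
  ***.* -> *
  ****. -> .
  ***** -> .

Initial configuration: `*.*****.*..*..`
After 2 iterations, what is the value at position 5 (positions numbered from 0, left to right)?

.

*.**..*.**..*.
*...*.*...*.**
position 5 holds .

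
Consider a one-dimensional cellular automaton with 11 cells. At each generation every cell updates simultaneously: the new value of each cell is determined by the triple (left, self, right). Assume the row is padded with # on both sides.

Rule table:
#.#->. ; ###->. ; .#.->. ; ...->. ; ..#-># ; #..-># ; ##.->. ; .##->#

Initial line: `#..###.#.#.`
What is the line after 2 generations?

.#..#.....#

generation 1: .###.......
generation 2: .#..#.....#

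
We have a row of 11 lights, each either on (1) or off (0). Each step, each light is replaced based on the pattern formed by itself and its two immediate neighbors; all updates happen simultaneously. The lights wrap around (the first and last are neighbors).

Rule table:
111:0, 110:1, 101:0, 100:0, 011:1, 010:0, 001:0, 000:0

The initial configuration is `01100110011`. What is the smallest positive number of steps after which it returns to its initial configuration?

01100110011

1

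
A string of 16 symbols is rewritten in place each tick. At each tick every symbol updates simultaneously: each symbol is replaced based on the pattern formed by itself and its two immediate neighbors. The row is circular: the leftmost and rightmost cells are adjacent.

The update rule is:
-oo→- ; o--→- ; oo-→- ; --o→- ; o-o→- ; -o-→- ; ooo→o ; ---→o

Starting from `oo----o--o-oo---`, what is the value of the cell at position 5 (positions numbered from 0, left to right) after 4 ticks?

---oo---------o-
oo----ooooooo---
---oo--ooooo--o-
oo------ooo-----
position 5 holds -

-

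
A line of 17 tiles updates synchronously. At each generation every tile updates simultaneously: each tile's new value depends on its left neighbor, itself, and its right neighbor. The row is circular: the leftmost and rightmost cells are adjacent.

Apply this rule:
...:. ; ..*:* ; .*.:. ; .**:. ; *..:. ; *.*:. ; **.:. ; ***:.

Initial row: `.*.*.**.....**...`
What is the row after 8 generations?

*..........*.....
..........*.....*
.........*.....*.
........*.....*..
.......*.....*...
......*.....*....
.....*.....*.....
....*.....*......

....*.....*......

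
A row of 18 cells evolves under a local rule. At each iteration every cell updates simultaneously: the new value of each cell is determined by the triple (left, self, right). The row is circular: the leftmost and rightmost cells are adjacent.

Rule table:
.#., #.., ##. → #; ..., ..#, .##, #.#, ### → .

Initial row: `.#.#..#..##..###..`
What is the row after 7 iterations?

##..##..##..##.##.

.#.##.##..##...##.
.#..#..##..##...##
.##.##..##..##...#
..#..##..##..##..#
#.##..##..##..##.#
#..##..##..##..#..
##..##..##..##.##.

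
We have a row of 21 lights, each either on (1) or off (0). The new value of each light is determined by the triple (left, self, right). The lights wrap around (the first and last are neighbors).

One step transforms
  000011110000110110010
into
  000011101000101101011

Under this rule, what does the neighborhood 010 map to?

At position 19 the neighborhood is 010; the next row has 1 there.

1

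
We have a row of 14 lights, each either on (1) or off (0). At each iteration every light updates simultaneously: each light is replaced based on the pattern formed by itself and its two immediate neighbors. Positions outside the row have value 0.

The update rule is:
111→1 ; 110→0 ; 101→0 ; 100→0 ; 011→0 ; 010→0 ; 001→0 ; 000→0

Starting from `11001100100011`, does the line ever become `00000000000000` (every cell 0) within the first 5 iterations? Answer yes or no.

yes

iteration 1: 00000000000000
all cells are 0 at iteration 1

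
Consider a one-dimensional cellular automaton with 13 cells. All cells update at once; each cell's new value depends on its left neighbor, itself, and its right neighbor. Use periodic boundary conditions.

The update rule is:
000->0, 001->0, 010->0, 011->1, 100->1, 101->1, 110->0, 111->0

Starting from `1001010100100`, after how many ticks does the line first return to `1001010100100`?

13

0100101010010
0010010101001
1001001010100
0100100101010
0010010010101
1001001001010
0100100100101
1010010010010
0101001001001
1010100100100
0101010010010
0010101001001
1001010100100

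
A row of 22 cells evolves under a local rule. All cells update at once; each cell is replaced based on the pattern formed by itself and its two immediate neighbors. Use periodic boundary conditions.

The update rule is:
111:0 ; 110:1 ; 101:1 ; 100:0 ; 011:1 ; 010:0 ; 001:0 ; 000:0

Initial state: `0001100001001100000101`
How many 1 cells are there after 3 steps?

4

step 1: 0001100000001100000010
step 2: 0001100000001100000000
step 3: 0001100000001100000000
count of 1: 4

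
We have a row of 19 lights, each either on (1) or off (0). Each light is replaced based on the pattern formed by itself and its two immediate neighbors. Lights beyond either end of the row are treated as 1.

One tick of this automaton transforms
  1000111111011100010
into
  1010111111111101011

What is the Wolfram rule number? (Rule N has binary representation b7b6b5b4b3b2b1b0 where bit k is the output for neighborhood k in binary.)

position 5: 111 → 1  (bit 7 = 1)
position 0: 110 → 1  (bit 6 = 1)
position 10: 101 → 1  (bit 5 = 1)
position 1: 100 → 0  (bit 4 = 0)
position 4: 011 → 1  (bit 3 = 1)
position 17: 010 → 1  (bit 2 = 1)
position 3: 001 → 0  (bit 1 = 0)
position 2: 000 → 1  (bit 0 = 1)
bits b7..b0 = 11101101 = 237

237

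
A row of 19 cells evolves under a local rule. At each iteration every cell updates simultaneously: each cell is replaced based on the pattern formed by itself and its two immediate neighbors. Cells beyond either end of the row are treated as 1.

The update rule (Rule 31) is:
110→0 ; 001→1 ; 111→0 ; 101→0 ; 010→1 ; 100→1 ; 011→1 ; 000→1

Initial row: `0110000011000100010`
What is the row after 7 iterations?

0101111110111111110
0101000000100000000
0101111111111111111
0101000000000000000
0101111111111111111  (repeats iteration 3; period 2)
iteration 7: 0101111111111111111

0101111111111111111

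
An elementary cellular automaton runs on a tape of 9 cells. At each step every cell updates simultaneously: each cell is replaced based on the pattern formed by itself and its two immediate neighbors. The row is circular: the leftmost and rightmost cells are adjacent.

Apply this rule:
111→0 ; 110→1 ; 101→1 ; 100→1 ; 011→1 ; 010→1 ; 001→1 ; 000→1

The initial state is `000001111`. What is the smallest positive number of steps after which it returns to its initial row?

2

111111001
000001111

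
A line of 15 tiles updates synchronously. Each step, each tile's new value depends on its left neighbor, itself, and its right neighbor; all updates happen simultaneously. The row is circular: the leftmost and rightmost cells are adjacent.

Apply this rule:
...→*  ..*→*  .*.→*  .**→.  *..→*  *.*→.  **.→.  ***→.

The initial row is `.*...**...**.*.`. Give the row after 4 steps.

*****..***...**
.....**...***..
*****..***...**  (repeats step 1; period 2)
step 4: .....**...***..

.....**...***..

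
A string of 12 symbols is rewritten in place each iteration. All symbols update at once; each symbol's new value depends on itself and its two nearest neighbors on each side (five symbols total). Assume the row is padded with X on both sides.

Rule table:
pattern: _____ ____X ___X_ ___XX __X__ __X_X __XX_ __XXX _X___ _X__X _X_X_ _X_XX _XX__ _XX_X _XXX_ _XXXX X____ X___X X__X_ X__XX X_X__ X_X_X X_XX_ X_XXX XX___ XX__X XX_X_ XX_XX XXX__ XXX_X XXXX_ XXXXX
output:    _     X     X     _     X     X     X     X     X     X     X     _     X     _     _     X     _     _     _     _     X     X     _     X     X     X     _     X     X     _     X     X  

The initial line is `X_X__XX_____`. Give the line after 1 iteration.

__XX_XXX__X_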